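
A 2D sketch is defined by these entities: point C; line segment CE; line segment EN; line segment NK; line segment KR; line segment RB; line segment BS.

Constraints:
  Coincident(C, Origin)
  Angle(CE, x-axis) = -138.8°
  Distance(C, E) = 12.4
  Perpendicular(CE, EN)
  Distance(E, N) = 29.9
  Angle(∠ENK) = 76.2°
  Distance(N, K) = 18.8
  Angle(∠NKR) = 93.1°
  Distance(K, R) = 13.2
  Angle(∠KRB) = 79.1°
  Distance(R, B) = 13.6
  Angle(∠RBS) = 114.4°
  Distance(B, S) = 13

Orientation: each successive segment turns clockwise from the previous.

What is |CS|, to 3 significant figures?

32.0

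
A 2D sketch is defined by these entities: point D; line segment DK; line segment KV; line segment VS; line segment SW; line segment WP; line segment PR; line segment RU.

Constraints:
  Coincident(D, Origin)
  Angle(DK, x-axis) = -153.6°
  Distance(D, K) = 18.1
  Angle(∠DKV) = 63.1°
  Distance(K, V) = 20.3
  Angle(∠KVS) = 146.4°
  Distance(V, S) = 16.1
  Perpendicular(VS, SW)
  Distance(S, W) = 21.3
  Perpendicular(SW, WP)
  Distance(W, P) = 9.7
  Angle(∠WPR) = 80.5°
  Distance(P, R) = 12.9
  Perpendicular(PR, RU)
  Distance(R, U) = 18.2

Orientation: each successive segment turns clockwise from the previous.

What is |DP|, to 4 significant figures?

7.642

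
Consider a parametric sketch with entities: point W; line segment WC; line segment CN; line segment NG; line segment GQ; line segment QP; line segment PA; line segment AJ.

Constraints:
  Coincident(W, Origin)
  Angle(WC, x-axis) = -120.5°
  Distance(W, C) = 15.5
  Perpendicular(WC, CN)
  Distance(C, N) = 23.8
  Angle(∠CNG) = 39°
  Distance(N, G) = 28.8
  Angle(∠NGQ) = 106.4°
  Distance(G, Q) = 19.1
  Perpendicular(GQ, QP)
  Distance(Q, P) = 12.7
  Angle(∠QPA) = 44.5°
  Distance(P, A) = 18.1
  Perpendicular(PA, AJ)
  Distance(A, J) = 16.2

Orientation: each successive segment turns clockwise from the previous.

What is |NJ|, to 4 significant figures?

47.09

W is at the origin; WC runs at -120.5° with length 15.5, so C = (-7.867, -13.36). WC ⟂ CN, so CN runs at 149.5°; with |CN| = 23.8, N = (-28.37, -1.276). ∠CNG = 39.0° gives NG at 8.500° from the x-axis; with |NG| = 28.8, G = (0.1100, 2.981). ∠NGQ = 106.4° gives GQ at -65.10° from the x-axis; with |GQ| = 19.1, Q = (8.152, -14.34). GQ ⟂ QP, so QP runs at -155.1°; with |QP| = 12.7, P = (-3.368, -19.69). ∠QPA = 44.5° gives PA at 69.40° from the x-axis; with |PA| = 18.1, A = (3.001, -2.748). PA ⟂ AJ, so AJ runs at -20.60°; with |AJ| = 16.2, J = (18.16, -8.448). Then |NJ| = |J − N| = 47.09.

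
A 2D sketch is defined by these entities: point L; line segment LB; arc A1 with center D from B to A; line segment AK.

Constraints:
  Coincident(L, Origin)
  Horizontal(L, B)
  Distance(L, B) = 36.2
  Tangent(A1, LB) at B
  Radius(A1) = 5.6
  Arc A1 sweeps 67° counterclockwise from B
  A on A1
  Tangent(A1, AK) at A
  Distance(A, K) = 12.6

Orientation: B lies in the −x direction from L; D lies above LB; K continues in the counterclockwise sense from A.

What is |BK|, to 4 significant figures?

18.08

On A1, B sits at bearing -90° from D; a 67° counterclockwise sweep puts A at bearing -23°, so A = D + 5.6·(cos -23°, sin -23°) = (-31.05, 3.412). The tangent condition forces DA to be normal to AK, so AK runs along (−sin -23°, cos -23°); with |AK| = 12.6, K = (-26.12, 15.01). Then |BK| = |K − B| = 18.08.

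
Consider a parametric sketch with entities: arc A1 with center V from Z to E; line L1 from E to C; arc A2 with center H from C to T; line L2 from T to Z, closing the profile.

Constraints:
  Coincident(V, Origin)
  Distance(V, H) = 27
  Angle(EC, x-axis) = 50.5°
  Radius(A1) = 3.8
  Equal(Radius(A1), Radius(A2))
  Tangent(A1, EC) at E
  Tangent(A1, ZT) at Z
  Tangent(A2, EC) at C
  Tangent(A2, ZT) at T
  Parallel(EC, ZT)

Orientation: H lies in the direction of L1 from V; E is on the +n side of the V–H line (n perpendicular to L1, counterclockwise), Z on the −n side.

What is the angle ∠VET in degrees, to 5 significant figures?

74.279°

The slot axis is L1's direction at 50.5°, so u = (cos 50.5°, sin 50.5°) = (0.63608, 0.77162) and n = (−sin 50.5°, cos 50.5°) = (-0.77162, 0.63608). V is at the origin and H lies 27.0 along u from V, so H = 27.0·u = (17.174, 20.834). Tangency of A1 to both parallel lines with radius 3.8 puts E and Z at V ± 3.8·n: E = (-2.9322, 2.4171), Z = (2.9322, -2.4171). Equal radii place C and T the same way about H: C = H + 3.8·n = (14.242, 23.251), T = H − 3.8·n = (20.106, 18.417). Then cos ∠VET = EV·ET / (|EV||ET|), giving 74.279°.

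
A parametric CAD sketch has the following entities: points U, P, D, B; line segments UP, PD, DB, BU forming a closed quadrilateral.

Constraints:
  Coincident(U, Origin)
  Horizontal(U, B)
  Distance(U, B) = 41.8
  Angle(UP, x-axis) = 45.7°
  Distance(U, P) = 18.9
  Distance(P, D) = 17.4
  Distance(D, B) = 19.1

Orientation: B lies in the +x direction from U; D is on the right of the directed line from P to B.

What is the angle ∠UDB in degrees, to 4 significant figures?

174.3°

U is at the origin; U and B share the same y with |UB| = 41.8 and B in +x, so B = (41.8, 0). UP runs at 45.7° with |UP| = 18.9, so P = (13.20, 13.53). D is determined by |PD| = 17.4 and |DB| = 19.1 together: it lies at the intersection of circle(P, 17.4) and circle(B, 19.1). With |PB| = 31.64, the foot of the radical line on PB is 14.84 from P and the perpendicular offset is √(17.4² − 14.84²) = 9.088. Taking the right-of-PB solution: D = (22.73, -1.033).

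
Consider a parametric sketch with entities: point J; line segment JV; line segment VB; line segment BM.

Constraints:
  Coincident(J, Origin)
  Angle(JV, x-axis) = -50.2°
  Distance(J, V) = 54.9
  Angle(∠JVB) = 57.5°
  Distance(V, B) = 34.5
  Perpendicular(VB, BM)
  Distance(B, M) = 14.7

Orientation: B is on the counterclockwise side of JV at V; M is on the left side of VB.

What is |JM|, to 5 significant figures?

31.996

J is at the origin; JV runs at -50.2° with length 54.9, so V = 54.9·(cos -50.2°, sin -50.2°) = (35.142, -42.179). ∠JVB = 57.5°, so VB runs at -50.2° + (180° − 57.5°) = 72.300° from the x-axis; with |VB| = 34.5, B = V + 34.5·(cos 72.300°, sin 72.300°) = (45.631, -9.3119). VB is perpendicular to BM; with |BM| = 14.7 on the left of VB, M = B + 14.7·(-0.95266, 0.30403) = (31.627, -4.8427). Then |JM| = |M − J| = 31.996.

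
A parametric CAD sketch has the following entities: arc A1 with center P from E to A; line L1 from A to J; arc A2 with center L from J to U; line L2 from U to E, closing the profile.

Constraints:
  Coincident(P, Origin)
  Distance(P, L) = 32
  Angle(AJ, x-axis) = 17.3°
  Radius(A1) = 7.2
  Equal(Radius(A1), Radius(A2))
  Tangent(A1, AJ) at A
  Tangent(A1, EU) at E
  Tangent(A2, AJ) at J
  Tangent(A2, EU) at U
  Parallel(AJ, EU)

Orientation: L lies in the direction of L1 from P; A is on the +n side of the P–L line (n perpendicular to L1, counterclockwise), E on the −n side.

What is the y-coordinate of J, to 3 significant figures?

16.4

The slot axis is L1's direction at 17.3°, so u = (cos 17.3°, sin 17.3°) = (0.955, 0.297) and n = (−sin 17.3°, cos 17.3°) = (-0.297, 0.955). P is at the origin and L lies 32.0 along u from P, so L = 32.0·u = (30.6, 9.52). Tangency of A1 to both parallel lines with radius 7.2 puts A and E at P ± 7.2·n: A = (-2.14, 6.87), E = (2.14, -6.87). Equal radii place J and U the same way about L: J = L + 7.2·n = (28.4, 16.4), U = L − 7.2·n = (32.7, 2.64). So J.y = 16.4.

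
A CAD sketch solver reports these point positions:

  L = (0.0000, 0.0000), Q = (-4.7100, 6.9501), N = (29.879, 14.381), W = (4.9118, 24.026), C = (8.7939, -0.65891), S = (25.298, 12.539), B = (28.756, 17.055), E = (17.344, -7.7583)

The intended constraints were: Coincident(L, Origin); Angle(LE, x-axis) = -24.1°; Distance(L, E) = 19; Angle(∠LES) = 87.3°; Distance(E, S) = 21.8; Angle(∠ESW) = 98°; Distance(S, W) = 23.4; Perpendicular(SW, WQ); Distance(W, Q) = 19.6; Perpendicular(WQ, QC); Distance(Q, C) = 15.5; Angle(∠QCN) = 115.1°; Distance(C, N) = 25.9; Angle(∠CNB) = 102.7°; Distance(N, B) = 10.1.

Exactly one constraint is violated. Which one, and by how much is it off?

Distance(N, B) = 10.1 — off by 7.20.

L = (0.00, 0.00) ✓; LE at -24.10° ✓; |LE| = 19.00 ✓; ∠LES = 87.30° ✓; |ES| = 21.80 ✓; ∠ESW = 98.00° ✓; |SW| = 23.40 ✓; ∠(SW, WQ) = 90.00° ✓; |WQ| = 19.60 ✓; ∠(WQ, QC) = 90.00° ✓; |QC| = 15.50 ✓; ∠QCN = 115.1° ✓; |CN| = 25.90 ✓; ∠CNB = 102.7° ✓; |NB| = 2.900 ✗.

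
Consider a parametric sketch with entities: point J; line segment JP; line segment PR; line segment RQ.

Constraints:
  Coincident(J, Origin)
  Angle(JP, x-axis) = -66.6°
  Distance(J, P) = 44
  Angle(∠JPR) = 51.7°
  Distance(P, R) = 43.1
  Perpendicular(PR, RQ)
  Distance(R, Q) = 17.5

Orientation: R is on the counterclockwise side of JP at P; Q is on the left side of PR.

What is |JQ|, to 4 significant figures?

23.25

∠JPR = 51.7°, so PR runs at -66.6° + (180° − 51.7°) = 61.70° from the x-axis; with |PR| = 43.1, R = P + 43.1·(cos 61.70°, sin 61.70°) = (37.91, -2.433). PR ⟂ RQ; with |RQ| = 17.5 on the left of PR, Q = R + 17.5·(-0.8805, 0.4741) = (22.50, 5.864). Then |JQ| = |Q − J| = 23.25.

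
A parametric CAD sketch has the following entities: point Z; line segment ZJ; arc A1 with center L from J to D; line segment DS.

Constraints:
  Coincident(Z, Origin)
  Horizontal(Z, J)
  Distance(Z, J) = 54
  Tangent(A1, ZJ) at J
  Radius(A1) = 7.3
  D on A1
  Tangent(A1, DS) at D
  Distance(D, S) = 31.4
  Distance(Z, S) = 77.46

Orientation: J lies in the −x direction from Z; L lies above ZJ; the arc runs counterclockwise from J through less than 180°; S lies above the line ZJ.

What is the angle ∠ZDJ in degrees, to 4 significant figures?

101.1°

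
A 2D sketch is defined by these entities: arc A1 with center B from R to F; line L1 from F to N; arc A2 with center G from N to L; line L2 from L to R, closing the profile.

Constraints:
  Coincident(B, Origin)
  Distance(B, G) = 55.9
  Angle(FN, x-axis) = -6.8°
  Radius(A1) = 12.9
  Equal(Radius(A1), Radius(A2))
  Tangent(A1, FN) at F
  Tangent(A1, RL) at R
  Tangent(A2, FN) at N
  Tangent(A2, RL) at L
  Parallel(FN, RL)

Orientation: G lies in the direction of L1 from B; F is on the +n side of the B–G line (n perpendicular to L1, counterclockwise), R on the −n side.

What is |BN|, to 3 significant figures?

57.4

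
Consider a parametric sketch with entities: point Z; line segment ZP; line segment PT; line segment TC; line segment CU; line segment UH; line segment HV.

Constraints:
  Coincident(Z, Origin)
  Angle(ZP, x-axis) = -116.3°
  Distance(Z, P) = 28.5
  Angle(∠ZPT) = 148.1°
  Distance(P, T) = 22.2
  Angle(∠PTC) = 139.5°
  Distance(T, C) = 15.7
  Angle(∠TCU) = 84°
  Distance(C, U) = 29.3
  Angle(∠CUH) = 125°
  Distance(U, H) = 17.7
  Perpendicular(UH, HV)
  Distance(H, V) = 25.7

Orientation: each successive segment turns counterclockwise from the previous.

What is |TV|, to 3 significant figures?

21.6

∠CUH = 125.0° gives UH at 107° from the x-axis; with |UH| = 17.7, H = (13.6, -18.5). UH is perpendicular to HV, so HV runs at -163°; with |HV| = 25.7, V = (-10.9, -26.0). Then |TV| = |V − T| = 21.6.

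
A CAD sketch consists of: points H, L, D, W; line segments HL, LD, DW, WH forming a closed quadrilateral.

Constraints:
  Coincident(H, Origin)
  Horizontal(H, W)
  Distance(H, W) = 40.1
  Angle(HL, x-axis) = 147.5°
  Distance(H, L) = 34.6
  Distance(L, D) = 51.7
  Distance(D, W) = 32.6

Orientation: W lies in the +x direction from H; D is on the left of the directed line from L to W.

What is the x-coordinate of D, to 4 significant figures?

21.83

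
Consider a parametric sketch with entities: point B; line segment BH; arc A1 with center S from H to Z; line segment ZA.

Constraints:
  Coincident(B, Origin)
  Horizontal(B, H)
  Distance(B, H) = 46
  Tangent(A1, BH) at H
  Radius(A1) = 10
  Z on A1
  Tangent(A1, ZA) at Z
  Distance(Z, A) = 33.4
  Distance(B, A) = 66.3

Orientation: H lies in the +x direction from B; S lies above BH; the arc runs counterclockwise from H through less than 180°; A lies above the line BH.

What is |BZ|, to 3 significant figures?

57.1

B is at the origin; BH is horizontal with |BH| = 46.0 and H on the +x side, so H = (46.0, 0.00). The tangent condition forces SH to be normal to BH, so S = H + (0, 10) = (46.0, 10.0). Since SZ ⟂ ZA (tangency), |SA| = √(10.0² + 33.4²) = 34.9 regardless of where Z sits on A1. So A lies on both circle(B, 66.3) and circle(S, 34.9); the above-BH intersection is A = (48.9, 44.7). Z is the foot of the tangent from A: Z = (55.8, 12.1).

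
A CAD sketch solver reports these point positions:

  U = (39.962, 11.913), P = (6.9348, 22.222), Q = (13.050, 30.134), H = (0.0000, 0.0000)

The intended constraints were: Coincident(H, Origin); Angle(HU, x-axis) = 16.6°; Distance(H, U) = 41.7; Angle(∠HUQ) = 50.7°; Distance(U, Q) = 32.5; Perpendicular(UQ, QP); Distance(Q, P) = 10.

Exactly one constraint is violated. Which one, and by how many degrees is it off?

Perpendicular(UQ, QP) — off by 3.60°.

H = (0.00, 0.00) ✓; HU at 16.60° ✓; |HU| = 41.70 ✓; ∠HUQ = 50.70° ✓; |UQ| = 32.50 ✓; ∠(UQ, QP) = 86.40° ✗; |QP| = 10.00 ✓.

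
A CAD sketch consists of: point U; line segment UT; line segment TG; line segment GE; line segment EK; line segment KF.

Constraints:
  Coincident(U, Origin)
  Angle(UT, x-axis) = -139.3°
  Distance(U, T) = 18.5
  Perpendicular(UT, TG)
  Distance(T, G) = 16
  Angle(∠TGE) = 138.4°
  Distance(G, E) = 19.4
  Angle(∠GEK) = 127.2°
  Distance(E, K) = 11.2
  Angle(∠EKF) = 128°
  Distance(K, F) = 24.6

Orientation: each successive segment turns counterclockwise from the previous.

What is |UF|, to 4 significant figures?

21.24

U is at the origin; UT runs at -139.3° with length 18.5, so T = (-14.03, -12.06). The perpendicularity gives TG at right angles to UT, so TG runs at -49.30°; with |TG| = 16.0, G = (-3.592, -24.19). ∠TGE = 138.4° gives GE at -7.700° from the x-axis; with |GE| = 19.4, E = (15.63, -26.79). ∠GEK = 127.2° gives EK at 45.10° from the x-axis; with |EK| = 11.2, K = (23.54, -18.86). ∠EKF = 128.0° gives KF at 97.10° from the x-axis; with |KF| = 24.6, F = (20.50, 5.551). Then |UF| = |F − U| = 21.24.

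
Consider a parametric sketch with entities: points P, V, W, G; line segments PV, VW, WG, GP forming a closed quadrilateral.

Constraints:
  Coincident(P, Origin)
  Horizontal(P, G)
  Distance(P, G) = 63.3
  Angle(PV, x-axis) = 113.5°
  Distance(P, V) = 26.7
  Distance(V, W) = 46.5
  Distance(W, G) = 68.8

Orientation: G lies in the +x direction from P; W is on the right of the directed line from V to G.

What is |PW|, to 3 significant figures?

21.3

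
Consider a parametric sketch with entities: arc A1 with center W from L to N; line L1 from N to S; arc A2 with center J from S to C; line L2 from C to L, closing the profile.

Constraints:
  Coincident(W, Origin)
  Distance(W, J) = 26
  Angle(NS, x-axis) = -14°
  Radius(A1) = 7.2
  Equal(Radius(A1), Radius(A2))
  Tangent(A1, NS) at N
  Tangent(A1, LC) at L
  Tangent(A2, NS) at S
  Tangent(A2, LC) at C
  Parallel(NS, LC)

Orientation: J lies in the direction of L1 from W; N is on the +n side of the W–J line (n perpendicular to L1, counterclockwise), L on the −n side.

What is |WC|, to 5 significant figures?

26.979

The slot axis is L1's direction at -14.0°, so u = (cos -14.0°, sin -14.0°) = (0.97030, -0.24192) and n = (−sin -14.0°, cos -14.0°) = (0.24192, 0.97030). W is at the origin and J lies 26.0 along u from W, so J = 26.0·u = (25.228, -6.2900). Tangency of A1 to both parallel lines with radius 7.2 puts N and L at W ± 7.2·n: N = (1.7418, 6.9861), L = (-1.7418, -6.9861). Equal radii place S and C the same way about J: S = J + 7.2·n = (26.970, 0.69616), C = J − 7.2·n = (23.486, -13.276). Then |WC| = |C − W| = 26.979.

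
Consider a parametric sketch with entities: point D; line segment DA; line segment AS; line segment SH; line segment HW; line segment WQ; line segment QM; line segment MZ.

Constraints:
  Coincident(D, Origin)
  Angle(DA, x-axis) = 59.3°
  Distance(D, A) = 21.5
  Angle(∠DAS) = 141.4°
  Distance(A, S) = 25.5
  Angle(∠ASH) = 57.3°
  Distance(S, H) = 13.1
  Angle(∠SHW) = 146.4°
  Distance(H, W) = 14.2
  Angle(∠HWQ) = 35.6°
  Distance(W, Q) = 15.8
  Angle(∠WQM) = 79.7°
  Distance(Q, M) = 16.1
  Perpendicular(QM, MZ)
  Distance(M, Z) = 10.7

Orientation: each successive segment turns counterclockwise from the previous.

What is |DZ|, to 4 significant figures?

36.40

∠WQM = 79.7° gives QM at 138.9° from the x-axis; with |QM| = 16.1, M = (-6.125, 42.00). QM is perpendicular to MZ, so MZ runs at -131.1°; with |MZ| = 10.7, Z = (-13.16, 33.93). Then |DZ| = |Z − D| = 36.40.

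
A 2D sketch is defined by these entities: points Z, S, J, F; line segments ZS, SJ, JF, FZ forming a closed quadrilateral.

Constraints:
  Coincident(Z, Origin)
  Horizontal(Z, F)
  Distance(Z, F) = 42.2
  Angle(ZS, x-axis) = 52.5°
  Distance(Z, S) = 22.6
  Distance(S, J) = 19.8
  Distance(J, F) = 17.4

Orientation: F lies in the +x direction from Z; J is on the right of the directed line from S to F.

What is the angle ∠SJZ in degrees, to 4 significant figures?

59.41°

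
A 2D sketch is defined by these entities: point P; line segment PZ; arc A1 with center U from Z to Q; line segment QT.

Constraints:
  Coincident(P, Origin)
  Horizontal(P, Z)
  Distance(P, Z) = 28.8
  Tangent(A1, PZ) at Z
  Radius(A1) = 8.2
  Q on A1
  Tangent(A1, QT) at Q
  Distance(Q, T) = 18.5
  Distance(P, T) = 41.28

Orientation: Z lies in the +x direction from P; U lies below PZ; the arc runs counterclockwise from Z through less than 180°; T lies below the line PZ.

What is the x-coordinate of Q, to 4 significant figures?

21.51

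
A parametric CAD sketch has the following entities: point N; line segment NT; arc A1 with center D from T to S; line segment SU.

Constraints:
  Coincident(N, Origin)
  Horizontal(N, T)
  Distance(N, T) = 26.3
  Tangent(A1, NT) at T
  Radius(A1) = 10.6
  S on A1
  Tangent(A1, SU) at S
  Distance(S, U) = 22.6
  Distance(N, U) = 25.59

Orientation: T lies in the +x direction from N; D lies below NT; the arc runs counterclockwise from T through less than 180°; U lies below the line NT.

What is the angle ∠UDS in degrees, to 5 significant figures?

64.872°

Checks: |DS| = 10.60 ✓; ∠(DS, SU) = 90.00° ✓; |SU| = 22.60 ✓; |NU| = 25.59 ✓.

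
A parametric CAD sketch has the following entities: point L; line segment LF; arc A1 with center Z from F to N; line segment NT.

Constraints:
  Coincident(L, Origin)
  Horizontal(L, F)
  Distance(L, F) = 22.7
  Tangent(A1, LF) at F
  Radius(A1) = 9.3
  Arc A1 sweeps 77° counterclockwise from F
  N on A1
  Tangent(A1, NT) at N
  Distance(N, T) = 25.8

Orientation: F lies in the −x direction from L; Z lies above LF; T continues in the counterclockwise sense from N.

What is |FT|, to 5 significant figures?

35.599

L is at the origin; LF is horizontal with |LF| = 22.7 and F on the −x side, so F = (-22.700, 0.0000). The tangent condition forces ZF to be normal to LF, so Z = F + (0, 9.3) = (-22.700, 9.3000). On A1, F sits at bearing -90° from Z; a 77° counterclockwise sweep puts N at bearing -13°, so N = Z + 9.3·(cos -13°, sin -13°) = (-13.638, 7.2080). Since A1 is tangent to NT there, ZN ⟂ NT, so NT runs along (−sin -13°, cos -13°); with |NT| = 25.8, T = (-7.8346, 32.347). Then |FT| = |T − F| = 35.599.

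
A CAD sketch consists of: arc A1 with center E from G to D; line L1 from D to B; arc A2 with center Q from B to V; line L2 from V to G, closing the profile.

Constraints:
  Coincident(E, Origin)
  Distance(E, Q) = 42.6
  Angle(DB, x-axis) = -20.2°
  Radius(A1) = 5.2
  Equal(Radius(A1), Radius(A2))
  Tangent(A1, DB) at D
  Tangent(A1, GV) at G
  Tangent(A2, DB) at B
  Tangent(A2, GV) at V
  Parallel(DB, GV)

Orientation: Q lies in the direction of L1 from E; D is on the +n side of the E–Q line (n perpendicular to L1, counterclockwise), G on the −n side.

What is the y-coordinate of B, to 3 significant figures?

-9.83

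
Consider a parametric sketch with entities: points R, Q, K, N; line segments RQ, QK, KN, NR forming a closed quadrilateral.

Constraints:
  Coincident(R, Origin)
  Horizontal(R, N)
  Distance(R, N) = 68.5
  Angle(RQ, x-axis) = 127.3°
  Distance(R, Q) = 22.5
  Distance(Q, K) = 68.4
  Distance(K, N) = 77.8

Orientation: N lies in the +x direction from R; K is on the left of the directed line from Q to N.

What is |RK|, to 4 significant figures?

75.88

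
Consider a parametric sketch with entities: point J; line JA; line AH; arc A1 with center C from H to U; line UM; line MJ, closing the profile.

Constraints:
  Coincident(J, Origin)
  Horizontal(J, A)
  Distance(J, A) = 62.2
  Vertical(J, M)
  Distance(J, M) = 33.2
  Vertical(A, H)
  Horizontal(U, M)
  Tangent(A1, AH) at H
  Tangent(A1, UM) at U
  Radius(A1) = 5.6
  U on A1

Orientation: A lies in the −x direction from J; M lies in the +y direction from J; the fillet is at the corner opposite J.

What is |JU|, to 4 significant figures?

65.62

The virtual corner opposite J is at (-62.20, 33.20). A1 meets AH tangentially, so CH is at right angles to AH and the tangent condition forces CU to be normal to UM, with radius 5.6, so the center C sits 5.6 in from both sides at C = (-56.60, 27.60). That places the tangent points at H = (-62.20, 27.60) on AH and U = (-56.60, 33.20) on UM. Then |JU| = |U − J| = 65.62.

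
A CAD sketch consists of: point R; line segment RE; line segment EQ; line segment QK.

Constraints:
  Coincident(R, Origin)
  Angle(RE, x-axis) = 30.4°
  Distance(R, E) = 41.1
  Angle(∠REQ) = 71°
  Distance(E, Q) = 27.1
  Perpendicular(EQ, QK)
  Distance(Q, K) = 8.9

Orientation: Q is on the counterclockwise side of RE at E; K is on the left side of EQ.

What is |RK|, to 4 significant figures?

32.95

R is at the origin; RE runs at 30.4° with length 41.1, so E = 41.1·(cos 30.4°, sin 30.4°) = (35.45, 20.80). ∠REQ = 71.0°, so EQ runs at 30.4° + (180° − 71.0°) = 139.4° from the x-axis; with |EQ| = 27.1, Q = E + 27.1·(cos 139.4°, sin 139.4°) = (14.87, 38.43). The perpendicularity gives QK at right angles to EQ; with |QK| = 8.9 on the left of EQ, K = Q + 8.9·(-0.6508, -0.7593) = (9.081, 31.68). Then |RK| = |K − R| = 32.95.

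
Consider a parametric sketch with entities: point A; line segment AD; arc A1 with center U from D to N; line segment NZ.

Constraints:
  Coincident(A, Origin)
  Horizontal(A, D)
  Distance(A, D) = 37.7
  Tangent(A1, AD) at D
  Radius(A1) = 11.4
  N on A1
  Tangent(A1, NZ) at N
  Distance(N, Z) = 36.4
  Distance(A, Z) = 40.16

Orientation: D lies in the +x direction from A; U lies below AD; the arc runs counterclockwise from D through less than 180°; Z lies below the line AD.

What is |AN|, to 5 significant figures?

28.240

A is at the origin; A and D share the same y with |AD| = 37.7 and D on the +x side, so D = (37.700, 0.0000). Since A1 is tangent to AD there, UD ⟂ AD, so U = D + (0, -11.4) = (37.700, -11.400). Since UN ⟂ NZ (tangency), |UZ| = √(11.4² + 36.4²) = 38.143 regardless of where N sits on A1. So Z lies on both circle(A, 40.16) and circle(U, 38.143); the below-AD intersection is Z = (10.987, -38.628). N is the foot of the tangent from Z: N = (27.548, -6.2133).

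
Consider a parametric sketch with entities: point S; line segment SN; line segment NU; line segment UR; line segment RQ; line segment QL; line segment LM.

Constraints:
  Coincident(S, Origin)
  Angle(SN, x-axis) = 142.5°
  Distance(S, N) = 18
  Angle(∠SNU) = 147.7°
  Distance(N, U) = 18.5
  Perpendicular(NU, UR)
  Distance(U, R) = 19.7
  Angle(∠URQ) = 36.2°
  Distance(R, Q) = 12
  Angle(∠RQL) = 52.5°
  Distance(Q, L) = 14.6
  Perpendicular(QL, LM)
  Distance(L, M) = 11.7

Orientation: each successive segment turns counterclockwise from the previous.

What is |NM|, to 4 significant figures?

33.89

∠RQL = 52.5° gives QL at 176.1° from the x-axis; with |QL| = 14.6, L = (-41.12, 3.010). The perpendicularity gives LM at right angles to QL, so LM runs at -93.90°; with |LM| = 11.7, M = (-41.92, -8.663). Then |NM| = |M − N| = 33.89.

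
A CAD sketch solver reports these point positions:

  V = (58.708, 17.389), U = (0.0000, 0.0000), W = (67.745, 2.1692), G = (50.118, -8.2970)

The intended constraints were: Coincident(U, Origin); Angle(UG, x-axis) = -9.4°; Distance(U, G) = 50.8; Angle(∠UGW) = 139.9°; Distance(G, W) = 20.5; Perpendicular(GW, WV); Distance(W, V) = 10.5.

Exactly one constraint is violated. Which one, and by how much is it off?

Distance(W, V) = 10.5 — off by 7.20.

U = (0.00, 0.00) ✓; UG at -9.400° ✓; |UG| = 50.80 ✓; ∠UGW = 139.9° ✓; |GW| = 20.50 ✓; ∠(GW, WV) = 90.00° ✓; |WV| = 17.70 ✗.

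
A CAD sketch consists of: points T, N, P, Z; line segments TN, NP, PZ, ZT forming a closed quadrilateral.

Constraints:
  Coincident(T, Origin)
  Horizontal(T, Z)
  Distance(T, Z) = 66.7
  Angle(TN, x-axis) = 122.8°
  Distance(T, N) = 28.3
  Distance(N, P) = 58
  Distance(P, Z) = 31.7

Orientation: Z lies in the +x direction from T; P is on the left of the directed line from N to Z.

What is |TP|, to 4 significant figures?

47.29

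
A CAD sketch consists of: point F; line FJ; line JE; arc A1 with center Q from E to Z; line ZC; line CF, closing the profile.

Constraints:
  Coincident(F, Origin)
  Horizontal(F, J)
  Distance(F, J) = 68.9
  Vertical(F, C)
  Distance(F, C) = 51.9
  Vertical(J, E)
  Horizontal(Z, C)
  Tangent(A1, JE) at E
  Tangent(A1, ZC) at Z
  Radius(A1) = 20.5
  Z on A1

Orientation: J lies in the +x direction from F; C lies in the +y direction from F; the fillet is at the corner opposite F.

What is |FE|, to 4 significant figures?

75.72

F is at the origin; F and J share the same y with |FJ| = 68.9 and J on the +x side, so J = (68.90, 0.000). F and C share the same x with |FC| = 51.9 and C on the +y side, so C = (0.000, 51.90). The virtual corner opposite F is at (68.90, 51.90). The tangent condition forces QE to be normal to JE and since A1 is tangent to ZC there, QZ ⟂ ZC, with radius 20.5, so the center Q sits 20.5 in from both sides at Q = (48.40, 31.40). That places the tangent points at E = (68.90, 31.40) on JE and Z = (48.40, 51.90) on ZC. Then |FE| = |E − F| = 75.72.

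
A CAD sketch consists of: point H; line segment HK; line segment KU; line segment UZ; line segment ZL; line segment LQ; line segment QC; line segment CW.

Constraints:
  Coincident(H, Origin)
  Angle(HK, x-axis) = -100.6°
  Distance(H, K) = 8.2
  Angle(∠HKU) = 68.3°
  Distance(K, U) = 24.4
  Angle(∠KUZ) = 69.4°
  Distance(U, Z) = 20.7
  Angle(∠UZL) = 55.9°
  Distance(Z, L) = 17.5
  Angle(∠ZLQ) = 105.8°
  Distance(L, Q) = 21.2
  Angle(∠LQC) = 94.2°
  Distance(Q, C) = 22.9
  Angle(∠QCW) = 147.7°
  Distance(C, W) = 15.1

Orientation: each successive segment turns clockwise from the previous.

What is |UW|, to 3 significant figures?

25.8

∠LQC = 94.2° gives QC at 113° from the x-axis; with |QC| = 22.9, C = (-33.7, 14.2). ∠QCW = 147.7° gives CW at 80.7° from the x-axis; with |CW| = 15.1, W = (-31.3, 29.1). Then |UW| = |W − U| = 25.8.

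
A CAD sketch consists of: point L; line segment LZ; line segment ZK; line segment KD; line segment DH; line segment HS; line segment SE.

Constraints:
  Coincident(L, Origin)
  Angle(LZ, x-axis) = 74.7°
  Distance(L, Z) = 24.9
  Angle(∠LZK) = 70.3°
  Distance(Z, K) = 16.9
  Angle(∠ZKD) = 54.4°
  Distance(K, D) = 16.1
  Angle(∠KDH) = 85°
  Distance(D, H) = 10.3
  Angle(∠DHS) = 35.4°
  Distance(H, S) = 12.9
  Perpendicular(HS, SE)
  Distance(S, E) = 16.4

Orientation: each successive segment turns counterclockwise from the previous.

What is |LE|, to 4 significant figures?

2.711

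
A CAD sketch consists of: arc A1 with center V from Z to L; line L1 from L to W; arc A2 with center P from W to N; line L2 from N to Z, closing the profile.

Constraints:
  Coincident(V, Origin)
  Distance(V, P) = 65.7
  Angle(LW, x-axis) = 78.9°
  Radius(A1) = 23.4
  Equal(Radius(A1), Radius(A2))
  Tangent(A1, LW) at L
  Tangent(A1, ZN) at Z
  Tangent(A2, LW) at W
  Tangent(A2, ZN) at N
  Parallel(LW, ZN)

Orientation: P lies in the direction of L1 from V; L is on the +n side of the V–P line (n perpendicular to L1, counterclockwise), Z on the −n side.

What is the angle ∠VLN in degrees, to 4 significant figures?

54.54°

The slot axis is L1's direction at 78.9°, so u = (cos 78.9°, sin 78.9°) = (0.1925, 0.9813) and n = (−sin 78.9°, cos 78.9°) = (-0.9813, 0.1925). V is at the origin and P lies 65.7 along u from V, so P = 65.7·u = (12.65, 64.47). Tangency of A1 to both parallel lines with radius 23.4 puts L and Z at V ± 23.4·n: L = (-22.96, 4.505), Z = (22.96, -4.505). Equal radii place W and N the same way about P: W = P + 23.4·n = (-10.31, 68.98), N = P − 23.4·n = (35.61, 59.97). Then cos ∠VLN = LV·LN / (|LV||LN|), giving 54.54°.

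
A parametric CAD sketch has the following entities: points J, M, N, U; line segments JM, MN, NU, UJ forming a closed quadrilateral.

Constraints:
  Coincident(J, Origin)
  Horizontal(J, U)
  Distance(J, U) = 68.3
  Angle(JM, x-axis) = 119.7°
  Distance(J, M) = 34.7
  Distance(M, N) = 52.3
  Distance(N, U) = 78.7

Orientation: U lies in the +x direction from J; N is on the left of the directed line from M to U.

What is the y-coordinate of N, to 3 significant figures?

64.1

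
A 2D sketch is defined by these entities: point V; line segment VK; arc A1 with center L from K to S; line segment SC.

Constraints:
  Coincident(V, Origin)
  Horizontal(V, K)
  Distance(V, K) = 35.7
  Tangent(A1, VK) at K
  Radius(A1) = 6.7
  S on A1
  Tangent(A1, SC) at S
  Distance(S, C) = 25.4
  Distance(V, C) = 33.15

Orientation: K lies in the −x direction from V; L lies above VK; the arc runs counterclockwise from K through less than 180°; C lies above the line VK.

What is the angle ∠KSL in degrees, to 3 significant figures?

57.2°

Checks: V = (0.00, 0.00) ✓; |LS| = 6.700 ✓; ∠(LS, SC) = 90.00° ✓; |SC| = 25.40 ✓; |VC| = 33.15 ✓.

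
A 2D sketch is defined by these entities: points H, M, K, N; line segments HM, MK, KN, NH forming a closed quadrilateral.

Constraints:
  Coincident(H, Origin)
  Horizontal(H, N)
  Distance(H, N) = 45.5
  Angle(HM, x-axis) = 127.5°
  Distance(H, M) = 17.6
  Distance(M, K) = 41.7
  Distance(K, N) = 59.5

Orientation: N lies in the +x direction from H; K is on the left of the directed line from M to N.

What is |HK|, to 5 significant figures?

50.454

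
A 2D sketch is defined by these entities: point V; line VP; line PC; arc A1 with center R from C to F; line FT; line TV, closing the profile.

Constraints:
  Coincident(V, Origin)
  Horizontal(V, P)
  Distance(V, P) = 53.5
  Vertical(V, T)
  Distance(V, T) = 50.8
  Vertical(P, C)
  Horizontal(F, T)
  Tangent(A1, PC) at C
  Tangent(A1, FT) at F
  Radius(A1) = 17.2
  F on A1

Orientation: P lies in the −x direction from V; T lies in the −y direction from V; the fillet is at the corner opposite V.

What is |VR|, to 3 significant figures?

49.5

V is at the origin; VP is horizontal with |VP| = 53.5 and P on the −x side, so P = (-53.5, 0.00). VT is vertical with |VT| = 50.8 and T on the −y side, so T = (0.00, -50.8). The virtual corner opposite V is at (-53.5, -50.8). Tangency of A1 to PC means the radius RC is perpendicular to PC and tangency of A1 to FT means the radius RF is perpendicular to FT, with radius 17.2, so the center R sits 17.2 in from both sides at R = (-36.3, -33.6). Then |VR| = |R − V| = 49.5.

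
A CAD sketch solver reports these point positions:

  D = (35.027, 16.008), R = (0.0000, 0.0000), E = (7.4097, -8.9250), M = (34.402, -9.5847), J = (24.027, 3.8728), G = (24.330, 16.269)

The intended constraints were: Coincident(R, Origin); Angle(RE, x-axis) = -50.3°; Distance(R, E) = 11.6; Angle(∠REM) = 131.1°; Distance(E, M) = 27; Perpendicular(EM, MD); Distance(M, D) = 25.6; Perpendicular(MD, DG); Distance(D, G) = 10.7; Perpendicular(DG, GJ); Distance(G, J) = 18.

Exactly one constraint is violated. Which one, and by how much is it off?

Distance(G, J) = 18 — off by 5.60.

R = (0.00, 0.00) ✓; RE at -50.30° ✓; |RE| = 11.60 ✓; ∠REM = 131.1° ✓; |EM| = 27.00 ✓; ∠(EM, MD) = 90.00° ✓; |MD| = 25.60 ✓; ∠(MD, DG) = 90.00° ✓; |DG| = 10.70 ✓; ∠(DG, GJ) = 90.00° ✓; |GJ| = 12.40 ✗.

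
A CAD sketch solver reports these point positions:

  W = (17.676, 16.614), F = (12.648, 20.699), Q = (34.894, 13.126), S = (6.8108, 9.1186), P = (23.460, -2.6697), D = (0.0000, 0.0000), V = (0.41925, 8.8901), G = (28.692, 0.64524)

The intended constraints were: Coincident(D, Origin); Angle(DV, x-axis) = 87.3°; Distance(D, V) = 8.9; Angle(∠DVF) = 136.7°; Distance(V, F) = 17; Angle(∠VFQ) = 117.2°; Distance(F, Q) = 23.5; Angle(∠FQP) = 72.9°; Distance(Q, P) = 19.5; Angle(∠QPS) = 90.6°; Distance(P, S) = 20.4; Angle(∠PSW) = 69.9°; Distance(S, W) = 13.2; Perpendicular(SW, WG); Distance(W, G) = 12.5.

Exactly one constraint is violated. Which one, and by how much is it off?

Distance(W, G) = 12.5 — off by 6.90.

D = (0.00, 0.00) ✓; DV at 87.30° ✓; |DV| = 8.900 ✓; ∠DVF = 136.7° ✓; |VF| = 17.00 ✓; ∠VFQ = 117.2° ✓; |FQ| = 23.50 ✓; ∠FQP = 72.90° ✓; |QP| = 19.50 ✓; ∠QPS = 90.60° ✓; |PS| = 20.40 ✓; ∠PSW = 69.90° ✓; |SW| = 13.20 ✓; ∠(SW, WG) = 90.00° ✓; |WG| = 19.40 ✗.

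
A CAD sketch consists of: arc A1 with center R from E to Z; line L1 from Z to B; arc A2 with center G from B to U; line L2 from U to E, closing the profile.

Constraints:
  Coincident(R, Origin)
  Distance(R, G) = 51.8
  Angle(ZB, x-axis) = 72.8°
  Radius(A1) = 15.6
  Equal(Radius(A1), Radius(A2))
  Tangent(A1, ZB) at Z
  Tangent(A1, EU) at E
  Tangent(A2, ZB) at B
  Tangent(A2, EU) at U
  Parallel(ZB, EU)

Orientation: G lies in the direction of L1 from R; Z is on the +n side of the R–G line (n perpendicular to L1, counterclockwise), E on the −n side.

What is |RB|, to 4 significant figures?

54.10

Tangency of A1 to both parallel lines with radius 15.6 puts Z and E at R ± 15.6·n: Z = (-14.90, 4.613), E = (14.90, -4.613). Equal radii place B and U the same way about G: B = G + 15.6·n = (0.4153, 54.10), U = G − 15.6·n = (30.22, 44.87). Then |RB| = |B − R| = 54.10.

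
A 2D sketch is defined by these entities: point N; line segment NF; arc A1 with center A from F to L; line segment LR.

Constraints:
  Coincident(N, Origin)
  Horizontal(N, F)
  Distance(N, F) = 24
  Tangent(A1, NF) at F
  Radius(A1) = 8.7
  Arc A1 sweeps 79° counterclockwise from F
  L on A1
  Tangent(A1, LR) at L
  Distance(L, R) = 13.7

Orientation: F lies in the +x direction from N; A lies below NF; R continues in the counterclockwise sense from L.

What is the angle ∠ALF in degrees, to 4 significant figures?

50.50°

N is at the origin; N and F share the same y with |NF| = 24.0 and F on the +x side, so F = (24.00, 0.000). The tangent condition forces AF to be normal to NF, so A = F + (0, -8.7) = (24.00, -8.700). On A1, F sits at bearing 90° from A; a 79° counterclockwise sweep puts L at bearing 169°, so L = A + 8.7·(cos 169°, sin 169°) = (15.46, -7.040). Then cos ∠ALF = LA·LF / (|LA||LF|), giving 50.50°.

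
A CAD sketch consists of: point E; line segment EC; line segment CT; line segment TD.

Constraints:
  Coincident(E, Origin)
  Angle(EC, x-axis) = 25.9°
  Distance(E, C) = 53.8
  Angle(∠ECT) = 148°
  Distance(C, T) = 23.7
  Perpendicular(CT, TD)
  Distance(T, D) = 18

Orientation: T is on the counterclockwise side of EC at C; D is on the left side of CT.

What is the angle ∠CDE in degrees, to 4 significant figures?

45.84°

E is at the origin; EC runs at 25.9° with length 53.8, so C = 53.8·(cos 25.9°, sin 25.9°) = (48.40, 23.50). ∠ECT = 148.0°, so CT runs at 25.9° + (180° − 148.0°) = 57.90° from the x-axis; with |CT| = 23.7, T = C + 23.7·(cos 57.90°, sin 57.90°) = (60.99, 43.58). CT ⟂ TD; with |TD| = 18.0 on the left of CT, D = T + 18.0·(-0.8471, 0.5314) = (45.74, 53.14). Then cos ∠CDE = DC·DE / (|DC||DE|), giving 45.84°.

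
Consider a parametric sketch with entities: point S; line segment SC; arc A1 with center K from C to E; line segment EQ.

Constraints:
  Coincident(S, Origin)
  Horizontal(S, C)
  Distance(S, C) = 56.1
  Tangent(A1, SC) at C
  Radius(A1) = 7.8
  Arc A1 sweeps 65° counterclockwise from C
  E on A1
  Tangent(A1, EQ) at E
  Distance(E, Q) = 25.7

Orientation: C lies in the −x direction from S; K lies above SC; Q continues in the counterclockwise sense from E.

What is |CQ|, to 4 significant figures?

33.08

S is at the origin; S and C share the same y with |SC| = 56.1 and C on the −x side, so C = (-56.10, 0.000). Tangency of A1 to SC means the radius KC is perpendicular to SC, so K = C + (0, 7.8) = (-56.10, 7.800). On A1, C sits at bearing -90° from K; a 65° counterclockwise sweep puts E at bearing -25°, so E = K + 7.8·(cos -25°, sin -25°) = (-49.03, 4.504). Since A1 is tangent to EQ there, KE ⟂ EQ, so EQ runs along (−sin -25°, cos -25°); with |EQ| = 25.7, Q = (-38.17, 27.80). Then |CQ| = |Q − C| = 33.08.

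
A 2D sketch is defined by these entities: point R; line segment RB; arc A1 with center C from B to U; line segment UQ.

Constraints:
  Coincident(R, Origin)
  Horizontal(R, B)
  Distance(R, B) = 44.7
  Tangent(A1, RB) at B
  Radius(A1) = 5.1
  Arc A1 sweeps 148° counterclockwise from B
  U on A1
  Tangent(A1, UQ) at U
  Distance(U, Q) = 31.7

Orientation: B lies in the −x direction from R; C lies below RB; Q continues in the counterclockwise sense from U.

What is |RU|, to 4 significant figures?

48.33

R is at the origin; R and B share the same y with |RB| = 44.7 and B on the −x side, so B = (-44.70, 0.000). Tangency of A1 to RB means the radius CB is perpendicular to RB, so C = B + (0, -5.1) = (-44.70, -5.100). On A1, B sits at bearing 90° from C; a 148° counterclockwise sweep puts U at bearing 238°, so U = C + 5.1·(cos 238°, sin 238°) = (-47.40, -9.425). Then |RU| = |U − R| = 48.33.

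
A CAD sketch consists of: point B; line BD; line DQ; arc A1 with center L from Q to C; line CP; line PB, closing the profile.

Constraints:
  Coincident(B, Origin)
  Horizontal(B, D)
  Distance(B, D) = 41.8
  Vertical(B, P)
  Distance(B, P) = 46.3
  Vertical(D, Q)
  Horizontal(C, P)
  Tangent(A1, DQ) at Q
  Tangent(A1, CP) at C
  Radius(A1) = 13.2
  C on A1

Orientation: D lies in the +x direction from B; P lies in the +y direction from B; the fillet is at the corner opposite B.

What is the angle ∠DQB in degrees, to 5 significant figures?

51.625°

The virtual corner opposite B is at (41.800, 46.300). Since A1 is tangent to DQ there, LQ ⟂ DQ and tangency of A1 to CP means the radius LC is perpendicular to CP, with radius 13.2, so the center L sits 13.2 in from both sides at L = (28.600, 33.100). That places the tangent points at Q = (41.800, 33.100) on DQ and C = (28.600, 46.300) on CP. Then cos ∠DQB = QD·QB / (|QD||QB|), giving 51.625°.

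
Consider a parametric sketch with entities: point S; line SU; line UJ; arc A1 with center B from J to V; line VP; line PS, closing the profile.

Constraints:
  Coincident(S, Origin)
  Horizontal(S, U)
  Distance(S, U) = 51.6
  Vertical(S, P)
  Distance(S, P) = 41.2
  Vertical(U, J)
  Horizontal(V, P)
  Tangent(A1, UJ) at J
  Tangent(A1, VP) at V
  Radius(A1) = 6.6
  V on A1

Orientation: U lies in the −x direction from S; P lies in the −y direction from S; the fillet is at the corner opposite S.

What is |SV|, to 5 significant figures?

61.012

S is at the origin; S and U share the same y with |SU| = 51.6 and U on the −x side, so U = (-51.600, 0.0000). SP is vertical with |SP| = 41.2 and P on the −y side, so P = (0.0000, -41.200). The virtual corner opposite S is at (-51.600, -41.200). Tangency of A1 to UJ means the radius BJ is perpendicular to UJ and the tangent condition forces BV to be normal to VP, with radius 6.6, so the center B sits 6.6 in from both sides at B = (-45.000, -34.600). That places the tangent points at J = (-51.600, -34.600) on UJ and V = (-45.000, -41.200) on VP. Then |SV| = |V − S| = 61.012.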